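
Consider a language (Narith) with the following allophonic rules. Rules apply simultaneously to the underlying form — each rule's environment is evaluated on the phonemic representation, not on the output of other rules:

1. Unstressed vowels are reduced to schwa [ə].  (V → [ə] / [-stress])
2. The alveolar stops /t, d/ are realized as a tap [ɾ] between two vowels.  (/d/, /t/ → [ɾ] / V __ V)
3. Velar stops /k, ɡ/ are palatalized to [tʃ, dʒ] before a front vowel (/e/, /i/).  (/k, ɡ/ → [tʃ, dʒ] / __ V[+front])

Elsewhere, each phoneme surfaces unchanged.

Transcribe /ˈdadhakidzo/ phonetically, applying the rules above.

/d/ (word-initial): rule 2 targets it, but not between two vowels → unchanged [d].
/a/ (between /d/ and /d/): rule 1 targets it, but not in an unstressed syllable → unchanged [a].
/d/ (between /a/ and /h/) is in the target of rule 2 but the environment (between two vowels) is not met → [d].
/h/ stays [h].
/a/ meets the environment for rule 1 (in an unstressed syllable) → [ə].
Rule 3 applies to /k/ (between /a/ and /i/: before a front vowel) → [tʃ].
/i/ (between /k/ and /d/) occurs in an unstressed syllable → [ə] by rule 1.
/d/ (between /i/ and /z/) fails the environment for rule 2, so it stays [d].
/z/ (between /d/ and /o/): no rule targets it → [z].
/o/ (word-final): in an unstressed syllable, so rule 1 applies → [ə].

[ˈdadhətʃədzə]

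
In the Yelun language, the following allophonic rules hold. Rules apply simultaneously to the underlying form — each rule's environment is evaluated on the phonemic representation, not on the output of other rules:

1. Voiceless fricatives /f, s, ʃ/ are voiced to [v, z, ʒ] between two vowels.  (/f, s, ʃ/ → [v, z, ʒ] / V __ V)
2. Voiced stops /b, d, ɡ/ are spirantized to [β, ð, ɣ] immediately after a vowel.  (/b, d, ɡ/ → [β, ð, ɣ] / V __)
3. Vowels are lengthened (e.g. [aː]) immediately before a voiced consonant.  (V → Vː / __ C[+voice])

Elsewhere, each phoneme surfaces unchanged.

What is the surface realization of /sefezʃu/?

/s/ (word-initial) is in the target of rule 1 but the environment (between two vowels) is not met → [s].
/e/ — between /s/ and /f/; rule 3 does not apply here → [e].
/f/ meets the environment for rule 1 (between two vowels) → [v].
Rule 3 applies to /e/ (between /f/ and /z/: before a voiced consonant) → [eː].
/z/ — not in any rule's target class → [z].
/ʃ/ (between /z/ and /u/) fails the environment for rule 1, so it stays [ʃ].
/u/ (word-final) is in the target of rule 3 but the environment (before a voiced consonant) is not met → [u].

[seveːzʃu]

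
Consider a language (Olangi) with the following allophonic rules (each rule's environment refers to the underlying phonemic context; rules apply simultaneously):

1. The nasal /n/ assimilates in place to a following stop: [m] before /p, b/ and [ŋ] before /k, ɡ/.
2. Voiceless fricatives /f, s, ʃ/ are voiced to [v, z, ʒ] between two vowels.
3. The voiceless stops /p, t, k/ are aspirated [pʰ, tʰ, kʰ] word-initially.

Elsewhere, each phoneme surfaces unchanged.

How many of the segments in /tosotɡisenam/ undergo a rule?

3

Segments that undergo a rule: /t/ → [tʰ] (rule 3); /s/ → [z] (rule 2); /s/ → [z] (rule 2).
All other segments surface unchanged.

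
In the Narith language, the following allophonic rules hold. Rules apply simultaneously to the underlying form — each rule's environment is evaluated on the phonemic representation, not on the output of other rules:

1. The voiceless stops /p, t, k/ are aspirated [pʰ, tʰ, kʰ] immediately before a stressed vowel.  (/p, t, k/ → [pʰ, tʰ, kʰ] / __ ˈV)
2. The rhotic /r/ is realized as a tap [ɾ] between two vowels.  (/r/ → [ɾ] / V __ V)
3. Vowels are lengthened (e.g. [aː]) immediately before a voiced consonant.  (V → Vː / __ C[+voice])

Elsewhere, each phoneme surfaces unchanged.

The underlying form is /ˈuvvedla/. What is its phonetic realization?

[ˈuːvveːdla]

/u/ (word-initial) occurs before a voiced consonant → [uː] by rule 3.
/v/ (between /u/ and /v/): no rule targets it → [v].
/v/ stays [v].
/e/ (between /v/ and /d/): before a voiced consonant, so rule 3 applies → [eː].
/d/ stays [d].
/l/ stays [l].
/a/ — word-final; rule 3 does not apply here → [a].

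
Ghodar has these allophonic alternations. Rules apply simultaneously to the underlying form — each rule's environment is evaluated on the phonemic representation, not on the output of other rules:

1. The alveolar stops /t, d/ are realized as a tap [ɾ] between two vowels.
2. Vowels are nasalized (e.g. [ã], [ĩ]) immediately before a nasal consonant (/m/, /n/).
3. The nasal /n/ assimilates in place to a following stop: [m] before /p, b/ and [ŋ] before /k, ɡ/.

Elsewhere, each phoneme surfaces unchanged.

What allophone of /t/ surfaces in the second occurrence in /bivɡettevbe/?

[t]

/t/ (between /t/ and /e/) is in the target of rule 1 but the environment (between two vowels) is not met → [t].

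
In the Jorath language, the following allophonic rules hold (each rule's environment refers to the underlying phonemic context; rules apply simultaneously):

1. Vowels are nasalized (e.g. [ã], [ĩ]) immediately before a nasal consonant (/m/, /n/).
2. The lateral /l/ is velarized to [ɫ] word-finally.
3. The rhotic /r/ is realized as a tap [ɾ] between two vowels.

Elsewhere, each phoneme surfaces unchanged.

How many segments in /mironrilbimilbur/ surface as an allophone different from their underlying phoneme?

Segments that undergo a rule: /r/ → [ɾ] (rule 3); /o/ → [õ] (rule 1); /i/ → [ĩ] (rule 1).
All other segments surface unchanged.

3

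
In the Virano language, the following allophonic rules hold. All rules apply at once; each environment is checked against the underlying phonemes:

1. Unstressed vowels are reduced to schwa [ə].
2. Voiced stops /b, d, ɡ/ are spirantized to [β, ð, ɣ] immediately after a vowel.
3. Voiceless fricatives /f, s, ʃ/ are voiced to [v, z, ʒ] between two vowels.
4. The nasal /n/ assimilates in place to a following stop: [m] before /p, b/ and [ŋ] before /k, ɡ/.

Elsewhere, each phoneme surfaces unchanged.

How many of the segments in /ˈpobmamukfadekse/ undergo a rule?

7

Segments that undergo a rule: /b/ → [β] (rule 2); /a/ → [ə] (rule 1); /u/ → [ə] (rule 1); /a/ → [ə] (rule 1); /d/ → [ð] (rule 2); /e/ → [ə] (rule 1); /e/ → [ə] (rule 1).
All other segments surface unchanged.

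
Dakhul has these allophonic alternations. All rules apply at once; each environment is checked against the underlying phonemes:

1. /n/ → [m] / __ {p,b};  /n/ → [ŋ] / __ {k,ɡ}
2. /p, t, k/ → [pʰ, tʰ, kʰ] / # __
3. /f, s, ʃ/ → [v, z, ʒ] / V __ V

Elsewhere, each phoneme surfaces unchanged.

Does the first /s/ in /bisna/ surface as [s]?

/s/ (between /i/ and /n/) fails the environment for rule 3, so it stays [s].
The actual realization is [s], which matches [s].

Yes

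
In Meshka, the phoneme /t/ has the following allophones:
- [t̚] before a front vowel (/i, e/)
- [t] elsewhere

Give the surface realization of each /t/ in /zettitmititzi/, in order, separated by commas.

Occurrence 1 (position 3): no conditioning environment matches → elsewhere allophone [t].
Occurrence 2 (position 4): before a front vowel (/i, e/) → [t̚].
Occurrence 3 (position 6): no conditioning environment matches → elsewhere allophone [t].
Occurrence 4 (position 9): before a front vowel (/i, e/) → [t̚].
Occurrence 5 (position 11): no conditioning environment matches → elsewhere allophone [t].

[t], [t̚], [t], [t̚], [t]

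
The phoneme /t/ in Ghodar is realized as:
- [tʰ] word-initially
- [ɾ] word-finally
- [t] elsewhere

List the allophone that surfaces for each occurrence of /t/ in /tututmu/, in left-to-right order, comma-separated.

Occurrence 1 (position 1): word-initially → [tʰ].
Occurrence 2 (position 3): no conditioning environment matches → elsewhere allophone [t].
Occurrence 3 (position 5): no conditioning environment matches → elsewhere allophone [t].

[tʰ], [t], [t]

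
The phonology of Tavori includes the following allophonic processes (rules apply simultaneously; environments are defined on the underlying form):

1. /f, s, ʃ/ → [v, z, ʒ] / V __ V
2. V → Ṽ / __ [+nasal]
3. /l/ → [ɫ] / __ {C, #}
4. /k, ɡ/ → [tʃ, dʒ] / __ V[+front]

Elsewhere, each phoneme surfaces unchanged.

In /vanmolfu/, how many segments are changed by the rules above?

Segments that undergo a rule: /a/ → [ã] (rule 2); /l/ → [ɫ] (rule 3).
All other segments surface unchanged.

2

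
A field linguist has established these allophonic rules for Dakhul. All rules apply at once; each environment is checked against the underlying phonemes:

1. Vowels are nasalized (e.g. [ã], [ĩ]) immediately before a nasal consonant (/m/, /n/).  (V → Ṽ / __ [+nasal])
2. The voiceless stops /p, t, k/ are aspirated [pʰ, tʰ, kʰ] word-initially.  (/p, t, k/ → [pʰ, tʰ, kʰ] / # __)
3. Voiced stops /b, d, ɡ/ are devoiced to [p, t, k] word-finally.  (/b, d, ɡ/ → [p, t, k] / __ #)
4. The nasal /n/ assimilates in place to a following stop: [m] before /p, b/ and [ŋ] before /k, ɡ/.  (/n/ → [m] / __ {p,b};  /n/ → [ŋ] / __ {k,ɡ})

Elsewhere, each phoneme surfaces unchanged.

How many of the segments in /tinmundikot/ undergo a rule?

Segments that undergo a rule: /t/ → [tʰ] (rule 2); /i/ → [ĩ] (rule 1); /u/ → [ũ] (rule 1).
All other segments surface unchanged.

3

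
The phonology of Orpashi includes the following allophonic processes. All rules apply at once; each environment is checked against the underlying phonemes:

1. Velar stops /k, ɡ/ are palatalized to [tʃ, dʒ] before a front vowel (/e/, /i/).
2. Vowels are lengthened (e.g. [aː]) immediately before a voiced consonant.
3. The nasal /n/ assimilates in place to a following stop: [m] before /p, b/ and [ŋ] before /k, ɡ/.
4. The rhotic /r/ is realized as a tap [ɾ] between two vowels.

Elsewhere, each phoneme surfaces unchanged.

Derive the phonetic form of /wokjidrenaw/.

/w/ (word-initial): no rule targets it → [w].
/o/ — between /w/ and /k/; rule 2 does not apply here → [o].
/k/ (between /o/ and /j/) fails the environment for rule 1, so it stays [k].
/j/ — not in any rule's target class → [j].
/i/ — between /j/ and /d/, before a voiced consonant — surfaces as [iː] (rule 2).
/d/ (between /i/ and /r/) is unaffected → [d].
/r/ (between /d/ and /e/): rule 4 targets it, but not between two vowels → unchanged [r].
Rule 2 applies to /e/ (between /r/ and /n/: before a voiced consonant) → [eː].
/n/ (between /e/ and /a/) is in the target of rule 3 but the environment (before a labial or velar stop) is not met → [n].
/a/ (between /n/ and /w/): before a voiced consonant, so rule 2 applies → [aː].
/w/ — not in any rule's target class → [w].

[wokjiːdreːnaːw]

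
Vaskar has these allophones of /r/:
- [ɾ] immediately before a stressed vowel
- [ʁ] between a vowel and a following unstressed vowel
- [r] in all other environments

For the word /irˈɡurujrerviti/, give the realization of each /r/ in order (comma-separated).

[r], [ʁ], [r], [r]

Occurrence 1 (position 2): no conditioning environment matches → elsewhere allophone [r].
Occurrence 2 (position 5): between a vowel and a following unstressed vowel → [ʁ].
Occurrence 3 (position 8): no conditioning environment matches → elsewhere allophone [r].
Occurrence 4 (position 10): no conditioning environment matches → elsewhere allophone [r].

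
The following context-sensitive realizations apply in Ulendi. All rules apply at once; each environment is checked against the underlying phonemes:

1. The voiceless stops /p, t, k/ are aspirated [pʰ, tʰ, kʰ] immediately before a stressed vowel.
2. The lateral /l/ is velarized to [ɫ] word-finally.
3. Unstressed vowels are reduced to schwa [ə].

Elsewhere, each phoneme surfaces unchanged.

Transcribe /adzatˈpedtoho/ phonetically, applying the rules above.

[ədzətˈpʰedtəhə]

Rule 3 applies to /a/ (word-initial: in an unstressed syllable) → [ə].
/d/ (between /a/ and /z/): no rule targets it → [d].
/z/ — not in any rule's target class → [z].
/a/ meets the environment for rule 3 (in an unstressed syllable) → [ə].
/t/ (between /a/ and /p/) is in the target of rule 1 but the environment (immediately before a stressed vowel) is not met → [t].
/p/ meets the environment for rule 1 (immediately before a stressed vowel) → [pʰ].
/e/ (between /p/ and /d/) is in the target of rule 3 but the environment (in an unstressed syllable) is not met → [e].
/d/ stays [d].
/t/ (between /d/ and /o/) fails the environment for rule 1, so it stays [t].
/o/ (between /t/ and /h/) occurs in an unstressed syllable → [ə] by rule 3.
/h/ (between /o/ and /o/) is unaffected → [h].
/o/ — word-final, in an unstressed syllable — surfaces as [ə] (rule 3).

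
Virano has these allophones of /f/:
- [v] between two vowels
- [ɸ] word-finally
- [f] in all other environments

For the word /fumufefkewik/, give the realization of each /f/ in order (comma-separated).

Occurrence 1 (position 1): no conditioning environment matches → elsewhere allophone [f].
Occurrence 2 (position 5): between two vowels → [v].
Occurrence 3 (position 7): no conditioning environment matches → elsewhere allophone [f].

[f], [v], [f]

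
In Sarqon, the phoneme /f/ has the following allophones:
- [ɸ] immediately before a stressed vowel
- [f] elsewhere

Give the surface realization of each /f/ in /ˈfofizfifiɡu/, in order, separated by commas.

[ɸ], [f], [f], [f]

Occurrence 1 (position 1): immediately before a stressed vowel → [ɸ].
Occurrence 2 (position 3): no conditioning environment matches → elsewhere allophone [f].
Occurrence 3 (position 6): no conditioning environment matches → elsewhere allophone [f].
Occurrence 4 (position 8): no conditioning environment matches → elsewhere allophone [f].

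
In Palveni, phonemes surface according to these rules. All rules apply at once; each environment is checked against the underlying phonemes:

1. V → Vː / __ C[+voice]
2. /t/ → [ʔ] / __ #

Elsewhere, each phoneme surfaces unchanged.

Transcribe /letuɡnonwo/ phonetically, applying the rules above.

[letuːɡnoːnwo]

/e/ (between /l/ and /t/): rule 1 targets it, but not before a voiced consonant → unchanged [e].
/t/ (between /e/ and /u/) fails the environment for rule 2, so it stays [t].
/u/ meets the environment for rule 1 (before a voiced consonant) → [uː].
/o/ — between /n/ and /n/, before a voiced consonant — surfaces as [oː] (rule 1).
/o/ (word-final) is in the target of rule 1 but the environment (before a voiced consonant) is not met → [o].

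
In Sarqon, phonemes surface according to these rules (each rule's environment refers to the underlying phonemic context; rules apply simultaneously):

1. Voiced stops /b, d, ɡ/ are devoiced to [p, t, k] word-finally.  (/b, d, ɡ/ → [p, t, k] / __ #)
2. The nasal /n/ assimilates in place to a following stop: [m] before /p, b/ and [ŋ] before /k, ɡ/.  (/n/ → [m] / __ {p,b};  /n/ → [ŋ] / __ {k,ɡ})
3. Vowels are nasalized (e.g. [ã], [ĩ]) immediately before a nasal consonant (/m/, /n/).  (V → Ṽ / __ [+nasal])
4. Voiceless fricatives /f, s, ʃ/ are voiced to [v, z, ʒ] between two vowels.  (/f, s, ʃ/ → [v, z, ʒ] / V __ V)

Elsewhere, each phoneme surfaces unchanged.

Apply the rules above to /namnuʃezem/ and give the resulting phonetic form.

[nãmnuʒezẽm]

/n/ (word-initial) is in the target of rule 2 but the environment (before a labial or velar stop) is not met → [n].
/a/ (between /n/ and /m/): before a nasal consonant, so rule 3 applies → [ã].
/m/ (between /a/ and /n/): no rule targets it → [m].
/n/ (between /m/ and /u/) fails the environment for rule 2, so it stays [n].
/u/ (between /n/ and /ʃ/): rule 3 targets it, but not before a nasal consonant → unchanged [u].
/ʃ/ (between /u/ and /e/) occurs between two vowels → [ʒ] by rule 4.
/e/ — between /ʃ/ and /z/; rule 3 does not apply here → [e].
/z/ (between /e/ and /e/): no rule targets it → [z].
Rule 3 applies to /e/ (between /z/ and /m/: before a nasal consonant) → [ẽ].
/m/ — not in any rule's target class → [m].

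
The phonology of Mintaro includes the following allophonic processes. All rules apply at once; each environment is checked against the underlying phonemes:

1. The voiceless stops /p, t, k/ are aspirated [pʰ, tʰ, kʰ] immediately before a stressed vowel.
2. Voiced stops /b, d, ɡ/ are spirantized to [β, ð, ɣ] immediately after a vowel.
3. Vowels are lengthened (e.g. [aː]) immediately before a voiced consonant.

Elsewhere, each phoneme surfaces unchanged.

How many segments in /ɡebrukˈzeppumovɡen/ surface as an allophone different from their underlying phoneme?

Segments that undergo a rule: /e/ → [eː] (rule 3); /b/ → [β] (rule 2); /u/ → [uː] (rule 3); /o/ → [oː] (rule 3); /e/ → [eː] (rule 3).
All other segments surface unchanged.

5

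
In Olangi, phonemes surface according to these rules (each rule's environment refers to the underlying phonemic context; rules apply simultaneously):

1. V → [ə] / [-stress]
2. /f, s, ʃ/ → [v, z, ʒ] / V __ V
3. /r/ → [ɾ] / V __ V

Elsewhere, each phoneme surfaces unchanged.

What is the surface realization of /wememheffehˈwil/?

[wəməmhəffəhˈwil]

/w/ stays [w].
/e/ — between /w/ and /m/, in an unstressed syllable — surfaces as [ə] (rule 1).
/m/ stays [m].
Rule 1 applies to /e/ (between /m/ and /m/: in an unstressed syllable) → [ə].
/m/ — not in any rule's target class → [m].
/h/ (between /m/ and /e/): no rule targets it → [h].
/e/ (between /h/ and /f/): in an unstressed syllable, so rule 1 applies → [ə].
/f/ (between /e/ and /f/) fails the environment for rule 2, so it stays [f].
/f/ — between /f/ and /e/; rule 2 does not apply here → [f].
/e/ — between /f/ and /h/, in an unstressed syllable — surfaces as [ə] (rule 1).
/h/ (between /e/ and /w/) is unaffected → [h].
/w/ — not in any rule's target class → [w].
/i/ (between /w/ and /l/): rule 1 targets it, but not in an unstressed syllable → unchanged [i].
/l/ (word-final): no rule targets it → [l].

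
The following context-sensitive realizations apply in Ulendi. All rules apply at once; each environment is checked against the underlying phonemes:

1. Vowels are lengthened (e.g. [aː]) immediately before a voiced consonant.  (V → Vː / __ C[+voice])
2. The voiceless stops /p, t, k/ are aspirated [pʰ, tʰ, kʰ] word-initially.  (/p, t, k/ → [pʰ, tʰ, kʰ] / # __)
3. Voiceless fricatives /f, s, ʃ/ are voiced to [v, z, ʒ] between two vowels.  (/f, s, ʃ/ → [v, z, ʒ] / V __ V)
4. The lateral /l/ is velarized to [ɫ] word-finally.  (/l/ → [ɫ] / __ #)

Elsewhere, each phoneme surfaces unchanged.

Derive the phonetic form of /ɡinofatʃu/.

[ɡiːnovatʃu]

/ɡ/ (word-initial) is unaffected → [ɡ].
/i/ (between /ɡ/ and /n/): before a voiced consonant, so rule 1 applies → [iː].
/n/ (between /i/ and /o/) is unaffected → [n].
/o/ (between /n/ and /f/): rule 1 targets it, but not before a voiced consonant → unchanged [o].
/f/ — between /o/ and /a/, between two vowels — surfaces as [v] (rule 3).
/a/ (between /f/ and /t/): rule 1 targets it, but not before a voiced consonant → unchanged [a].
/t/ (between /a/ and /ʃ/): rule 2 targets it, but not word-initially → unchanged [t].
/ʃ/ (between /t/ and /u/) is in the target of rule 3 but the environment (between two vowels) is not met → [ʃ].
/u/ — word-final; rule 1 does not apply here → [u].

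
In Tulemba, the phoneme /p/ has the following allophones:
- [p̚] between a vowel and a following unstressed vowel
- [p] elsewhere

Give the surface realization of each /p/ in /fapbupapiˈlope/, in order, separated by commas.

[p], [p̚], [p̚], [p̚]

Occurrence 1 (position 3): no conditioning environment matches → elsewhere allophone [p].
Occurrence 2 (position 6): between a vowel and a following unstressed vowel → [p̚].
Occurrence 3 (position 8): between a vowel and a following unstressed vowel → [p̚].
Occurrence 4 (position 12): between a vowel and a following unstressed vowel → [p̚].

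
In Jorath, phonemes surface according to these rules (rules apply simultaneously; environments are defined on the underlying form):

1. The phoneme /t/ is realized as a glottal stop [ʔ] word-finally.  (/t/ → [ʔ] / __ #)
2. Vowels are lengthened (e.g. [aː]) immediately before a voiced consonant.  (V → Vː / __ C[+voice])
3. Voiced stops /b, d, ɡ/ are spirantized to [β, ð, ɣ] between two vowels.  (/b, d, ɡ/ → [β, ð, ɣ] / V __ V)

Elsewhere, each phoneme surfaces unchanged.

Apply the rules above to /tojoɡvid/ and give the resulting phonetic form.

/t/ — word-initial; rule 1 does not apply here → [t].
/o/ (between /t/ and /j/): before a voiced consonant, so rule 2 applies → [oː].
/j/ — not in any rule's target class → [j].
/o/ (between /j/ and /ɡ/): before a voiced consonant, so rule 2 applies → [oː].
/ɡ/ — between /o/ and /v/; rule 3 does not apply here → [ɡ].
/v/ (between /ɡ/ and /i/): no rule targets it → [v].
/i/ meets the environment for rule 2 (before a voiced consonant) → [iː].
/d/ (word-final) fails the environment for rule 3, so it stays [d].

[toːjoːɡviːd]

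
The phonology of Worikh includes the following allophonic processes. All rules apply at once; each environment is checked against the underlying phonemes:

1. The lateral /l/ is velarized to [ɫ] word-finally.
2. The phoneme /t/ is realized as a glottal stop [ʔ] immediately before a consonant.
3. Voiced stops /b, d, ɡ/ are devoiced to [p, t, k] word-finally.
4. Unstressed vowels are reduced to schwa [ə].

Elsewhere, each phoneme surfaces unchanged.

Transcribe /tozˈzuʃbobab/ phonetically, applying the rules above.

[təzˈzuʃbəbəp]

/t/ — word-initial; rule 2 does not apply here → [t].
/o/ (between /t/ and /z/) occurs in an unstressed syllable → [ə] by rule 4.
/z/ stays [z].
/z/ (between /z/ and /u/) is unaffected → [z].
/u/ — between /z/ and /ʃ/; rule 4 does not apply here → [u].
/ʃ/ stays [ʃ].
/b/ (between /ʃ/ and /o/) is in the target of rule 3 but the environment (word-finally) is not met → [b].
/o/ meets the environment for rule 4 (in an unstressed syllable) → [ə].
/b/ — between /o/ and /a/; rule 3 does not apply here → [b].
/a/ — between /b/ and /b/, in an unstressed syllable — surfaces as [ə] (rule 4).
/b/ (word-final): word-finally, so rule 3 applies → [p].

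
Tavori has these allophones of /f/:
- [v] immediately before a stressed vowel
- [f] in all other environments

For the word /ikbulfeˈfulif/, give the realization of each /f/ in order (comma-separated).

[f], [v], [f]

Occurrence 1 (position 6): no conditioning environment matches → elsewhere allophone [f].
Occurrence 2 (position 8): immediately before a stressed vowel → [v].
Occurrence 3 (position 12): no conditioning environment matches → elsewhere allophone [f].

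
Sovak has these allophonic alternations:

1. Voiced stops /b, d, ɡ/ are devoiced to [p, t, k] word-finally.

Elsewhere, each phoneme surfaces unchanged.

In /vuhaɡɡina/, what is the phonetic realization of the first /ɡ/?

[ɡ]

/ɡ/ (between /a/ and /ɡ/): rule 1 targets it, but not word-finally → unchanged [ɡ].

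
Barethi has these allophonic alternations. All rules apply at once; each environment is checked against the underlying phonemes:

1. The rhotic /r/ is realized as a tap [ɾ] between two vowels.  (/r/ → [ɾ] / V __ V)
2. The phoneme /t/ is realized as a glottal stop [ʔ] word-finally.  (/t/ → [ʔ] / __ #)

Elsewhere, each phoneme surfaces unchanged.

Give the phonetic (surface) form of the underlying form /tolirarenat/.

[toliɾaɾenaʔ]

/t/ (word-initial) fails the environment for rule 2, so it stays [t].
/r/ — between /i/ and /a/, between two vowels — surfaces as [ɾ] (rule 1).
/r/ — between /a/ and /e/, between two vowels — surfaces as [ɾ] (rule 1).
/t/ — word-final, word-finally — surfaces as [ʔ] (rule 2).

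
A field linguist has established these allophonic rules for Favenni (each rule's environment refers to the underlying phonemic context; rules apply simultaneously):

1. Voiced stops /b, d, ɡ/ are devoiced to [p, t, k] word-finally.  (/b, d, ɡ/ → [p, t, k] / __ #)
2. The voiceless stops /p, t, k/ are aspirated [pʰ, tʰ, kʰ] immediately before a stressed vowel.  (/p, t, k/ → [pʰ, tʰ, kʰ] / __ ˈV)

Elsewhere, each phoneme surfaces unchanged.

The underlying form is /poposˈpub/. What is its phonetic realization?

[poposˈpʰup]

/p/ (word-initial) is in the target of rule 2 but the environment (immediately before a stressed vowel) is not met → [p].
/p/ (between /o/ and /o/) fails the environment for rule 2, so it stays [p].
/p/ (between /s/ and /u/): immediately before a stressed vowel, so rule 2 applies → [pʰ].
/b/ (word-final): word-finally, so rule 1 applies → [p].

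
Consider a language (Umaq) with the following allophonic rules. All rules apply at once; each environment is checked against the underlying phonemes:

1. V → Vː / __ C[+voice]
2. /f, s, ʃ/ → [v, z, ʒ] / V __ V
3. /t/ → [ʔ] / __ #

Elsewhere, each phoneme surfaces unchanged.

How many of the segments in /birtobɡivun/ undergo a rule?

Segments that undergo a rule: /i/ → [iː] (rule 1); /o/ → [oː] (rule 1); /i/ → [iː] (rule 1); /u/ → [uː] (rule 1).
All other segments surface unchanged.

4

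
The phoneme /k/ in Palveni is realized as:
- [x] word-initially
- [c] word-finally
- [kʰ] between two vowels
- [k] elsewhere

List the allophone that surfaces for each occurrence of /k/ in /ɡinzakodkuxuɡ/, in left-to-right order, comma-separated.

Occurrence 1 (position 6): between two vowels → [kʰ].
Occurrence 2 (position 9): no conditioning environment matches → elsewhere allophone [k].

[kʰ], [k]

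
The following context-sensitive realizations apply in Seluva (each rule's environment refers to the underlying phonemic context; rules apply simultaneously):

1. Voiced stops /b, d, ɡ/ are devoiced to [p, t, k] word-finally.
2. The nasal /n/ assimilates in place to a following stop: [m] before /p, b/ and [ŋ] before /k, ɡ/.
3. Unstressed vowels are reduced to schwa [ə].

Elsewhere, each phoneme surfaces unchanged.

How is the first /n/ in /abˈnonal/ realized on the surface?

[n]

/n/ (between /b/ and /o/) is in the target of rule 2 but the environment (before a labial or velar stop) is not met → [n].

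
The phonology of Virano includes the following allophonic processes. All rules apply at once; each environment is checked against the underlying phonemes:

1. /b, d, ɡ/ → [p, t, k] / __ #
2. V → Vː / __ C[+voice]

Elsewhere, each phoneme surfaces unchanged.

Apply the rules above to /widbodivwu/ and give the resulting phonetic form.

/i/ (between /w/ and /d/): before a voiced consonant, so rule 2 applies → [iː].
/d/ (between /i/ and /b/) fails the environment for rule 1, so it stays [d].
/b/ (between /d/ and /o/): rule 1 targets it, but not word-finally → unchanged [b].
/o/ — between /b/ and /d/, before a voiced consonant — surfaces as [oː] (rule 2).
/d/ (between /o/ and /i/): rule 1 targets it, but not word-finally → unchanged [d].
/i/ (between /d/ and /v/) occurs before a voiced consonant → [iː] by rule 2.
/u/ (word-final): rule 2 targets it, but not before a voiced consonant → unchanged [u].

[wiːdboːdiːvwu]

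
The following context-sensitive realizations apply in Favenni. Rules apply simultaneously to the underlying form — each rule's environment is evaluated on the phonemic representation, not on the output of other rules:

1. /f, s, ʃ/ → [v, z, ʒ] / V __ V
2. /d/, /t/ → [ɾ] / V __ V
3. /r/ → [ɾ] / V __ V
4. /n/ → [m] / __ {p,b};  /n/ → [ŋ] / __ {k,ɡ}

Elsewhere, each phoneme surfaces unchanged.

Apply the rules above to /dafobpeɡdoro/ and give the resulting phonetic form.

/d/ (word-initial): rule 2 targets it, but not between two vowels → unchanged [d].
/a/ stays [a].
/f/ (between /a/ and /o/) occurs between two vowels → [v] by rule 1.
/o/ — not in any rule's target class → [o].
/b/ (between /o/ and /p/): no rule targets it → [b].
/p/ (between /b/ and /e/): no rule targets it → [p].
/e/ — not in any rule's target class → [e].
/ɡ/ (between /e/ and /d/): no rule targets it → [ɡ].
/d/ (between /ɡ/ and /o/) is in the target of rule 2 but the environment (between two vowels) is not met → [d].
/o/ (between /d/ and /r/) is unaffected → [o].
/r/ (between /o/ and /o/): between two vowels, so rule 3 applies → [ɾ].
/o/ — not in any rule's target class → [o].

[davobpeɡdoɾo]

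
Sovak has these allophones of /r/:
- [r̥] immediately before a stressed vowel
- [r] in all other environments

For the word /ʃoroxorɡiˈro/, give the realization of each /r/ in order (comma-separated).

Occurrence 1 (position 3): no conditioning environment matches → elsewhere allophone [r].
Occurrence 2 (position 7): no conditioning environment matches → elsewhere allophone [r].
Occurrence 3 (position 10): immediately before a stressed vowel → [r̥].

[r], [r], [r̥]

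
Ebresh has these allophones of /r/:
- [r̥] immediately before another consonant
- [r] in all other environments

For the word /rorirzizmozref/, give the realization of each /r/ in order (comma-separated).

Occurrence 1 (position 1): no conditioning environment matches → elsewhere allophone [r].
Occurrence 2 (position 3): no conditioning environment matches → elsewhere allophone [r].
Occurrence 3 (position 5): immediately before another consonant → [r̥].
Occurrence 4 (position 12): no conditioning environment matches → elsewhere allophone [r].

[r], [r], [r̥], [r]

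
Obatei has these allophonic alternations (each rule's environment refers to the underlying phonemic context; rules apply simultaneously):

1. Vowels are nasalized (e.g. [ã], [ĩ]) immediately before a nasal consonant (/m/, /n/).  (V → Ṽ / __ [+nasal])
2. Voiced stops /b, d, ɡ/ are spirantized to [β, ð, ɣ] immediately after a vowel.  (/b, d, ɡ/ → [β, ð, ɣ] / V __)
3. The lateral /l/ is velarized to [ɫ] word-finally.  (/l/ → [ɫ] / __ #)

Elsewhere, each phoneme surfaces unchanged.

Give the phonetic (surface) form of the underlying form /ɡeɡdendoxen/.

/ɡ/ (word-initial): rule 2 targets it, but not immediately after a vowel → unchanged [ɡ].
/e/ — between /ɡ/ and /ɡ/; rule 1 does not apply here → [e].
/ɡ/ (between /e/ and /d/): immediately after a vowel, so rule 2 applies → [ɣ].
/d/ (between /ɡ/ and /e/): rule 2 targets it, but not immediately after a vowel → unchanged [d].
/e/ — between /d/ and /n/, before a nasal consonant — surfaces as [ẽ] (rule 1).
/n/ (between /e/ and /d/) is unaffected → [n].
/d/ (between /n/ and /o/): rule 2 targets it, but not immediately after a vowel → unchanged [d].
/o/ (between /d/ and /x/) is in the target of rule 1 but the environment (before a nasal consonant) is not met → [o].
/x/ stays [x].
/e/ — between /x/ and /n/, before a nasal consonant — surfaces as [ẽ] (rule 1).
/n/ (word-final): no rule targets it → [n].

[ɡeɣdẽndoxẽn]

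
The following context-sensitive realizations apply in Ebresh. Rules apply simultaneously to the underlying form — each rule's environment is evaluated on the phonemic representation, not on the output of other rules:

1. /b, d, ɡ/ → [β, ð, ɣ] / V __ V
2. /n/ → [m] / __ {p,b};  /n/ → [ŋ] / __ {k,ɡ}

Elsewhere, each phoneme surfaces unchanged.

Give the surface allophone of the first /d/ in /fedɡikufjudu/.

/d/ (between /e/ and /ɡ/) fails the environment for rule 1, so it stays [d].

[d]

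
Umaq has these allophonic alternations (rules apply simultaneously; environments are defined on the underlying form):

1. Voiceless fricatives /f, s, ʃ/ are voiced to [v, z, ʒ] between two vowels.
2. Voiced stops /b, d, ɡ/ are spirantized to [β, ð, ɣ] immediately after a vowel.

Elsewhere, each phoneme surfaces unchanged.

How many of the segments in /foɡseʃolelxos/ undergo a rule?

2

Segments that undergo a rule: /ɡ/ → [ɣ] (rule 2); /ʃ/ → [ʒ] (rule 1).
All other segments surface unchanged.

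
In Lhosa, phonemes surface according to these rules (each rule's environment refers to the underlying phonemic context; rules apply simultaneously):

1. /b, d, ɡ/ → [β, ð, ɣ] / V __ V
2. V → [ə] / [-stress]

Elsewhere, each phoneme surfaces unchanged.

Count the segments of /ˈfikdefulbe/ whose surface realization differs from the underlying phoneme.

3

Segments that undergo a rule: /e/ → [ə] (rule 2); /u/ → [ə] (rule 2); /e/ → [ə] (rule 2).
All other segments surface unchanged.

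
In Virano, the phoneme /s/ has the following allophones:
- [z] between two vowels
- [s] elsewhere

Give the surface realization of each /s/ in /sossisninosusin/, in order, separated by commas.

[s], [s], [s], [s], [z], [z]

Occurrence 1 (position 1): no conditioning environment matches → elsewhere allophone [s].
Occurrence 2 (position 3): no conditioning environment matches → elsewhere allophone [s].
Occurrence 3 (position 4): no conditioning environment matches → elsewhere allophone [s].
Occurrence 4 (position 6): no conditioning environment matches → elsewhere allophone [s].
Occurrence 5 (position 11): between two vowels → [z].
Occurrence 6 (position 13): between two vowels → [z].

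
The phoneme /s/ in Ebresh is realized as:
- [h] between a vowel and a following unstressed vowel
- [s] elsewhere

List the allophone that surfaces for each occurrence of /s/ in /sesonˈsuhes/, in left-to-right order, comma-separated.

[s], [h], [s], [s]

Occurrence 1 (position 1): no conditioning environment matches → elsewhere allophone [s].
Occurrence 2 (position 3): between a vowel and a following unstressed vowel → [h].
Occurrence 3 (position 6): no conditioning environment matches → elsewhere allophone [s].
Occurrence 4 (position 10): no conditioning environment matches → elsewhere allophone [s].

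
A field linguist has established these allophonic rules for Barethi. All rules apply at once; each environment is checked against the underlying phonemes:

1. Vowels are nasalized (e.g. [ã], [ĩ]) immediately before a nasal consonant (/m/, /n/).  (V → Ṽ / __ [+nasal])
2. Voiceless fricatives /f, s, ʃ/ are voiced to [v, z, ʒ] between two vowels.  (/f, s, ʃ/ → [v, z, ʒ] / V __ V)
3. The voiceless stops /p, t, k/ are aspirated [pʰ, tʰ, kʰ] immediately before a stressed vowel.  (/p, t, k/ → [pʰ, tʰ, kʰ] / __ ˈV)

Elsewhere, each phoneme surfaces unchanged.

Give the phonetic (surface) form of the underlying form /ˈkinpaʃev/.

[ˈkʰĩnpaʒev]

/k/ (word-initial) occurs immediately before a stressed vowel → [kʰ] by rule 3.
/i/ (between /k/ and /n/): before a nasal consonant, so rule 1 applies → [ĩ].
/n/ stays [n].
/p/ (between /n/ and /a/) is in the target of rule 3 but the environment (immediately before a stressed vowel) is not met → [p].
/a/ (between /p/ and /ʃ/) fails the environment for rule 1, so it stays [a].
/ʃ/ meets the environment for rule 2 (between two vowels) → [ʒ].
/e/ — between /ʃ/ and /v/; rule 1 does not apply here → [e].
/v/ — not in any rule's target class → [v].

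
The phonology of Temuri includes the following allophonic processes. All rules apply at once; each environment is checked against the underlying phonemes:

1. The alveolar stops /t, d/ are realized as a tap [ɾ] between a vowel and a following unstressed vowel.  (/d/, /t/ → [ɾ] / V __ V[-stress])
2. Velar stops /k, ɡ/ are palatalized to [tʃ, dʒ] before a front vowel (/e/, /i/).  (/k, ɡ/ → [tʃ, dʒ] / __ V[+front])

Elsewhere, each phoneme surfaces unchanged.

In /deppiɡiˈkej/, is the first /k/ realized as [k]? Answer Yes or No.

No

Rule 2 applies to /k/ (between /i/ and /e/: before a front vowel) → [tʃ].
The actual realization is [tʃ], not [k].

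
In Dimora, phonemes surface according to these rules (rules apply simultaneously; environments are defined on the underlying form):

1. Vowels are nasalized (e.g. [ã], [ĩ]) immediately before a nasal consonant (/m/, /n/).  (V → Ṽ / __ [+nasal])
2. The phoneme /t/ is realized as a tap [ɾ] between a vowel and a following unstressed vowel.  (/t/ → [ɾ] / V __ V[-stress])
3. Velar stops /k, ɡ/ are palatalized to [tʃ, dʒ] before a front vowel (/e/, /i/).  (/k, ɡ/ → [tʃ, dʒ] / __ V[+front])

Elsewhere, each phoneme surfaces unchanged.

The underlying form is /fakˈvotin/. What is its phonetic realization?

[fakˈvoɾĩn]

/f/ (word-initial): no rule targets it → [f].
/a/ (between /f/ and /k/) fails the environment for rule 1, so it stays [a].
/k/ (between /a/ and /v/) fails the environment for rule 3, so it stays [k].
/v/ — not in any rule's target class → [v].
/o/ — between /v/ and /t/; rule 1 does not apply here → [o].
/t/ (between /o/ and /i/) occurs between a vowel and a following unstressed vowel → [ɾ] by rule 2.
/i/ meets the environment for rule 1 (before a nasal consonant) → [ĩ].
/n/ (word-final) is unaffected → [n].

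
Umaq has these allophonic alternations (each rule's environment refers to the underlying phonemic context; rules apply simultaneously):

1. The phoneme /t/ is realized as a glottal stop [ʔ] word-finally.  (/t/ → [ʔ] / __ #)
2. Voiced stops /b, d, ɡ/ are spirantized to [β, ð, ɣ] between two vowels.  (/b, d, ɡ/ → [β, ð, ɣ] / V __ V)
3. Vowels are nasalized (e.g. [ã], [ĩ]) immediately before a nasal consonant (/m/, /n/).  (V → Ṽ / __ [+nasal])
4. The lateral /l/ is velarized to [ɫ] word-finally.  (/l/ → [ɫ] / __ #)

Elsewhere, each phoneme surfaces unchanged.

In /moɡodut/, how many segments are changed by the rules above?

Segments that undergo a rule: /ɡ/ → [ɣ] (rule 2); /d/ → [ð] (rule 2); /t/ → [ʔ] (rule 1).
All other segments surface unchanged.

3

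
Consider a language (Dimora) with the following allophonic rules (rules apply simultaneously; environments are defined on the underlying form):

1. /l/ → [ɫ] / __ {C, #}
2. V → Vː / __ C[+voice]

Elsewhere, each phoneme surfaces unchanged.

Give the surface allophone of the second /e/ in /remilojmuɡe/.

/e/ (word-final): rule 2 targets it, but not before a voiced consonant → unchanged [e].

[e]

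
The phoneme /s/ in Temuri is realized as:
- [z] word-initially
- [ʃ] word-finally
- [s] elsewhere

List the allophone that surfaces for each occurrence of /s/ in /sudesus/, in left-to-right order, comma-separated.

[z], [s], [ʃ]

Occurrence 1 (position 1): word-initially → [z].
Occurrence 2 (position 5): no conditioning environment matches → elsewhere allophone [s].
Occurrence 3 (position 7): word-finally → [ʃ].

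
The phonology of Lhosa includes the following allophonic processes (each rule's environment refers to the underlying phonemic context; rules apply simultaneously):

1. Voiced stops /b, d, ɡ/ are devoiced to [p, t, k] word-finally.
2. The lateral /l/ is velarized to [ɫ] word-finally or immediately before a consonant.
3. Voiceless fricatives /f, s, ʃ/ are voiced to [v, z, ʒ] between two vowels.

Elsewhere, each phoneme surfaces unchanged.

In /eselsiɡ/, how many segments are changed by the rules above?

Segments that undergo a rule: /s/ → [z] (rule 3); /l/ → [ɫ] (rule 2); /ɡ/ → [k] (rule 1).
All other segments surface unchanged.

3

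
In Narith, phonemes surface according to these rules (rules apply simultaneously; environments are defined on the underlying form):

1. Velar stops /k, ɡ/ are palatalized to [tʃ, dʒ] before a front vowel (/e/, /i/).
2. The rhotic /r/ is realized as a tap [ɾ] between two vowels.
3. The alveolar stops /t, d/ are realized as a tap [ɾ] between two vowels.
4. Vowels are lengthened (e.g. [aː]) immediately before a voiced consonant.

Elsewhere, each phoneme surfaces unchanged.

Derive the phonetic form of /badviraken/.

/b/ — not in any rule's target class → [b].
/a/ (between /b/ and /d/): before a voiced consonant, so rule 4 applies → [aː].
/d/ — between /a/ and /v/; rule 3 does not apply here → [d].
/v/ (between /d/ and /i/) is unaffected → [v].
/i/ (between /v/ and /r/) occurs before a voiced consonant → [iː] by rule 4.
/r/ (between /i/ and /a/) occurs between two vowels → [ɾ] by rule 2.
/a/ (between /r/ and /k/) is in the target of rule 4 but the environment (before a voiced consonant) is not met → [a].
/k/ — between /a/ and /e/, before a front vowel — surfaces as [tʃ] (rule 1).
Rule 4 applies to /e/ (between /k/ and /n/: before a voiced consonant) → [eː].
/n/ stays [n].

[baːdviːɾatʃeːn]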